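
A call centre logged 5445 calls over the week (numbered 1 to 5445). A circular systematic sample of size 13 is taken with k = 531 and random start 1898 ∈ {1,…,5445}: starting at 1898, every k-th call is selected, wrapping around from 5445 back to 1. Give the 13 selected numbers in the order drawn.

Selection 1: 1898
Selection 2: 1898 + 531 = 2429
Selection 3: 2429 + 531 = 2960
Selection 4: 2960 + 531 = 3491
Selection 5: 3491 + 531 = 4022
Selection 6: 4022 + 531 = 4553
Selection 7: 4553 + 531 = 5084
Selection 8: 5084 + 531 = 5615 → 5615 − 5445 = 170
Selection 9: 170 + 531 = 701
Selection 10: 701 + 531 = 1232
Selection 11: 1232 + 531 = 1763
Selection 12: 1763 + 531 = 2294
Selection 13: 2294 + 531 = 2825

1898, 2429, 2960, 3491, 4022, 4553, 5084, 170, 701, 1232, 1763, 2294, 2825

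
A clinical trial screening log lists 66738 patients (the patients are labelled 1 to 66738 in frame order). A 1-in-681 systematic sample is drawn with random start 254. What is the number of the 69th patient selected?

k = 681
69th selection = r + (69−1)·k = 254 + 68×681 = 254 + 46308 = 46562

46562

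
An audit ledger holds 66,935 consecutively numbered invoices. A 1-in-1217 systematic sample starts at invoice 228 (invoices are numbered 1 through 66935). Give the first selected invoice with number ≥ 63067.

63512

k = 1217
Steps past start: ⌈(63067 − 228)/1217⌉ = ⌈62839/1217⌉ = 52
Selected invoice: 228 + 52×1217 = 63512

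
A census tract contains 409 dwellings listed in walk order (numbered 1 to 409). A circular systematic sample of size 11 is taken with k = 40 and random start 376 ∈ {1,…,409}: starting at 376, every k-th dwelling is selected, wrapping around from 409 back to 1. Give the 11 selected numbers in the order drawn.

Selection 1: 376
Selection 2: 376 + 40 = 416 → 416 − 409 = 7
Selection 3: 7 + 40 = 47
Selection 4: 47 + 40 = 87
Selection 5: 87 + 40 = 127
Selection 6: 127 + 40 = 167
Selection 7: 167 + 40 = 207
Selection 8: 207 + 40 = 247
Selection 9: 247 + 40 = 287
Selection 10: 287 + 40 = 327
Selection 11: 327 + 40 = 367

376, 7, 47, 87, 127, 167, 207, 247, 287, 327, 367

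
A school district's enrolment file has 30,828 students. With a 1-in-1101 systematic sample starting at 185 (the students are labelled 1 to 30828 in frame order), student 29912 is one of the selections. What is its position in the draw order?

28

k = 1101
position = (29912 − 185)/1101 + 1 = 29727/1101 + 1 = 27 + 1 = 28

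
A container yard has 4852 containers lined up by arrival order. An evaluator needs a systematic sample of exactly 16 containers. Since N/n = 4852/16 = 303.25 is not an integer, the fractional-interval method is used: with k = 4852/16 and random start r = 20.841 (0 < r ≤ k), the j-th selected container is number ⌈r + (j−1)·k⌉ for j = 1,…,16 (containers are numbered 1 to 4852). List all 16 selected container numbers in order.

21, 325, 628, 931, 1234, 1538, 1841, 2144, 2447, 2751, 3054, 3357, 3660, 3964, 4267, 4570

j=1: r + 0k = 20.841 → ⌈·⌉ = 21
j=2: r + 1k = 324.091 → ⌈·⌉ = 325
j=3: r + 2k = 627.341 → ⌈·⌉ = 628
j=4: r + 3k = 930.591 → ⌈·⌉ = 931
j=5: r + 4k = 1233.841 → ⌈·⌉ = 1234
j=6: r + 5k = 1537.091 → ⌈·⌉ = 1538
j=7: r + 6k = 1840.341 → ⌈·⌉ = 1841
j=8: r + 7k = 2143.591 → ⌈·⌉ = 2144
j=9: r + 8k = 2446.841 → ⌈·⌉ = 2447
j=10: r + 9k = 2750.091 → ⌈·⌉ = 2751
j=11: r + 10k = 3053.341 → ⌈·⌉ = 3054
j=12: r + 11k = 3356.591 → ⌈·⌉ = 3357
j=13: r + 12k = 3659.841 → ⌈·⌉ = 3660
j=14: r + 13k = 3963.091 → ⌈·⌉ = 3964
j=15: r + 14k = 4266.341 → ⌈·⌉ = 4267
j=16: r + 15k = 4569.591 → ⌈·⌉ = 4570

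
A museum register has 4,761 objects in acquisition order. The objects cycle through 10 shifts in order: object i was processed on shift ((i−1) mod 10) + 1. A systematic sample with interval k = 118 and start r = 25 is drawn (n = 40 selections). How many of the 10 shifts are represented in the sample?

5

Consecutive selections differ by k = 118, so their shift numbers differ by 118 mod 10 = 8.
gcd(118, 10) = 2, so the sample visits 10/2 = 5 distinct residues mod 10.
Start 25 is shift 5; the shifts hit are 1, 3, 5, 7, 9.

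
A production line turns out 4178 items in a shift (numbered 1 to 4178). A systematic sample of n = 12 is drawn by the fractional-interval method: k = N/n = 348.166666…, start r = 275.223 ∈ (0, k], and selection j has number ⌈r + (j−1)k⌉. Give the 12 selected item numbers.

j=1: r + 0k = 275.223 → ⌈·⌉ = 276
j=2: r + 1k = 623.389666… → ⌈·⌉ = 624
j=3: r + 2k = 971.556333… → ⌈·⌉ = 972
j=4: r + 3k = 1319.723 → ⌈·⌉ = 1320
j=5: r + 4k = 1667.889666… → ⌈·⌉ = 1668
j=6: r + 5k = 2016.056333… → ⌈·⌉ = 2017
j=7: r + 6k = 2364.223 → ⌈·⌉ = 2365
j=8: r + 7k = 2712.389666… → ⌈·⌉ = 2713
j=9: r + 8k = 3060.556333… → ⌈·⌉ = 3061
j=10: r + 9k = 3408.723 → ⌈·⌉ = 3409
j=11: r + 10k = 3756.889666… → ⌈·⌉ = 3757
j=12: r + 11k = 4105.056333… → ⌈·⌉ = 4106

276, 624, 972, 1320, 1668, 2017, 2365, 2713, 3061, 3409, 3757, 4106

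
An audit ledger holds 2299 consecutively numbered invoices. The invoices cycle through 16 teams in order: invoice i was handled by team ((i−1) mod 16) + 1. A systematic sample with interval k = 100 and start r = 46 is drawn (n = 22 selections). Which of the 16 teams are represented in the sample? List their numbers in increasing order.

Consecutive selections differ by k = 100, so their team numbers differ by 100 mod 16 = 4.
gcd(100, 16) = 4, so the sample visits 16/4 = 4 distinct residues mod 16.
Start 46 is team 14; the teams hit are 2, 6, 10, 14.

2, 6, 10, 14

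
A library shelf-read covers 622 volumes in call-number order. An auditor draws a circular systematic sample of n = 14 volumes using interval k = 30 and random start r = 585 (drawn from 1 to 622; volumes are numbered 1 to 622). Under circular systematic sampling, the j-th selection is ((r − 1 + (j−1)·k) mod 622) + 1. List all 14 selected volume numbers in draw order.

Selection 1: 585
Selection 2: 585 + 30 = 615
Selection 3: 615 + 30 = 645 → 645 − 622 = 23
Selection 4: 23 + 30 = 53
Selection 5: 53 + 30 = 83
Selection 6: 83 + 30 = 113
Selection 7: 113 + 30 = 143
Selection 8: 143 + 30 = 173
Selection 9: 173 + 30 = 203
Selection 10: 203 + 30 = 233
Selection 11: 233 + 30 = 263
Selection 12: 263 + 30 = 293
Selection 13: 293 + 30 = 323
Selection 14: 323 + 30 = 353

585, 615, 23, 53, 83, 113, 143, 173, 203, 233, 263, 293, 323, 353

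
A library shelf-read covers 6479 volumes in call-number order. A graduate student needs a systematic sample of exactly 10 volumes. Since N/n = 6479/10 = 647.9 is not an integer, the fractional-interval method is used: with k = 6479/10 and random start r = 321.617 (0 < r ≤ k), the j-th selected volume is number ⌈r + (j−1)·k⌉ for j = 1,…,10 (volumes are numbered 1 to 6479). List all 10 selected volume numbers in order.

j=1: r + 0k = 321.617 → ⌈·⌉ = 322
j=2: r + 1k = 969.517 → ⌈·⌉ = 970
j=3: r + 2k = 1617.417 → ⌈·⌉ = 1618
j=4: r + 3k = 2265.317 → ⌈·⌉ = 2266
j=5: r + 4k = 2913.217 → ⌈·⌉ = 2914
j=6: r + 5k = 3561.117 → ⌈·⌉ = 3562
j=7: r + 6k = 4209.017 → ⌈·⌉ = 4210
j=8: r + 7k = 4856.917 → ⌈·⌉ = 4857
j=9: r + 8k = 5504.817 → ⌈·⌉ = 5505
j=10: r + 9k = 6152.717 → ⌈·⌉ = 6153

322, 970, 1618, 2266, 2914, 3562, 4210, 4857, 5505, 6153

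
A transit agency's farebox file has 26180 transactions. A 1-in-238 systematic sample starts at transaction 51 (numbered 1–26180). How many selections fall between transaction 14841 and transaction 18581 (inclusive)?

k = 238
First selection ≥ 14841: 51 + ⌈(14841−51)/238⌉·238 = 51 + 63×238 = 15045
Last selection ≤ 18581: 51 + ⌊(18581−51)/238⌋·238 = 51 + 77×238 = 18377
Count = 77 − 63 + 1 = 15

15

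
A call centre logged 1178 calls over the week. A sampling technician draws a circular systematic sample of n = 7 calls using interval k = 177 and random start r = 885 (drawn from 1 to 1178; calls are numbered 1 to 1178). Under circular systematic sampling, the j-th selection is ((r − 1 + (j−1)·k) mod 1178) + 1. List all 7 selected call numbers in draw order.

885, 1062, 61, 238, 415, 592, 769

Selection 1: 885
Selection 2: 885 + 177 = 1062
Selection 3: 1062 + 177 = 1239 → 1239 − 1178 = 61
Selection 4: 61 + 177 = 238
Selection 5: 238 + 177 = 415
Selection 6: 415 + 177 = 592
Selection 7: 592 + 177 = 769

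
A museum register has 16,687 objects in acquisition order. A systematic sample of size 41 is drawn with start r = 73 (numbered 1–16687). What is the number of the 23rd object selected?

9027

k = 16687/41 = 407
23rd selection = r + (23−1)·k = 73 + 22×407 = 73 + 8954 = 9027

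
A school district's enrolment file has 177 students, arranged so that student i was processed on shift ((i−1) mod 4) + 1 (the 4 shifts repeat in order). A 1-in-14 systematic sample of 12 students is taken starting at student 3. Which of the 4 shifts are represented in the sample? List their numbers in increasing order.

Consecutive selections differ by k = 14, so their shift numbers differ by 14 mod 4 = 2.
gcd(14, 4) = 2, so the sample visits 4/2 = 2 distinct residues mod 4.
Start 3 is shift 3; the shifts hit are 1, 3.

1, 3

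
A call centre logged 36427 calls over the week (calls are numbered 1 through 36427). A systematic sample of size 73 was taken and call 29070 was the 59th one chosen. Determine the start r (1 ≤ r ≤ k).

128

k = 36427/73 = 499
r = 29070 − (59−1)×499 = 29070 − 28942 = 128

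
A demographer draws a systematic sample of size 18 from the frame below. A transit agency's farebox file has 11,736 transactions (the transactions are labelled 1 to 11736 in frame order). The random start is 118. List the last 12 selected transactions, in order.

4030, 4682, 5334, 5986, 6638, 7290, 7942, 8594, 9246, 9898, 10550, 11202

k = N/n = 11736/18 = 652
7th selection = 118 + 6×652 = 4030
8th: 4030 + 652 = 4682
9th: 4682 + 652 = 5334
10th: 5334 + 652 = 5986
11th: 5986 + 652 = 6638
12th: 6638 + 652 = 7290
13th: 7290 + 652 = 7942
14th: 7942 + 652 = 8594
15th: 8594 + 652 = 9246
16th: 9246 + 652 = 9898
17th: 9898 + 652 = 10550
18th: 10550 + 652 = 11202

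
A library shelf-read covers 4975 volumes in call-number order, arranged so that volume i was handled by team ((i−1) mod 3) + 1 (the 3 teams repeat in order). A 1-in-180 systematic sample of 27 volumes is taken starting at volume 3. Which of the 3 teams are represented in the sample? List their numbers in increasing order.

Consecutive selections differ by k = 180, so their team numbers differ by 180 mod 3 = 0.
gcd(180, 3) = 3, so the sample visits 3/3 = 1 distinct residues mod 3.
Start 3 is team 3; the teams hit are 3.

3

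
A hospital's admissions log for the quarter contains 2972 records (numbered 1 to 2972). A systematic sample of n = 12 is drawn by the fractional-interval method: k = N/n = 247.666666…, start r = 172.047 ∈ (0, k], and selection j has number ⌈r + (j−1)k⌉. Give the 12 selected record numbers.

j=1: r + 0k = 172.047 → ⌈·⌉ = 173
j=2: r + 1k = 419.713666… → ⌈·⌉ = 420
j=3: r + 2k = 667.380333… → ⌈·⌉ = 668
j=4: r + 3k = 915.047 → ⌈·⌉ = 916
j=5: r + 4k = 1162.713666… → ⌈·⌉ = 1163
j=6: r + 5k = 1410.380333… → ⌈·⌉ = 1411
j=7: r + 6k = 1658.047 → ⌈·⌉ = 1659
j=8: r + 7k = 1905.713666… → ⌈·⌉ = 1906
j=9: r + 8k = 2153.380333… → ⌈·⌉ = 2154
j=10: r + 9k = 2401.047 → ⌈·⌉ = 2402
j=11: r + 10k = 2648.713666… → ⌈·⌉ = 2649
j=12: r + 11k = 2896.380333… → ⌈·⌉ = 2897

173, 420, 668, 916, 1163, 1411, 1659, 1906, 2154, 2402, 2649, 2897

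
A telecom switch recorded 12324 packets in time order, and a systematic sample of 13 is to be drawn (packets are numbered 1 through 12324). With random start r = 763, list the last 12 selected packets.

k = N/n = 12324/13 = 948
2nd selection = 763 + 1×948 = 1711
3rd: 1711 + 948 = 2659
4th: 2659 + 948 = 3607
5th: 3607 + 948 = 4555
6th: 4555 + 948 = 5503
7th: 5503 + 948 = 6451
8th: 6451 + 948 = 7399
9th: 7399 + 948 = 8347
10th: 8347 + 948 = 9295
11th: 9295 + 948 = 10243
12th: 10243 + 948 = 11191
13th: 11191 + 948 = 12139

1711, 2659, 3607, 4555, 5503, 6451, 7399, 8347, 9295, 10243, 11191, 12139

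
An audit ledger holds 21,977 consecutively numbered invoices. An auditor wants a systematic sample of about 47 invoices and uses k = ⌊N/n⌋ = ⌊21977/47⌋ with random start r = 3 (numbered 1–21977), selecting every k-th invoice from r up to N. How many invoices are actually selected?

k = ⌊21977/47⌋ = 467
Achieved size = ⌊(21977 − 3)/467⌋ + 1 = ⌊21974/467⌋ + 1 = 47 + 1 = 48
(last selection: 3 + 47×467 = 21952 ≤ 21977; next would be 22419 > 21977)

48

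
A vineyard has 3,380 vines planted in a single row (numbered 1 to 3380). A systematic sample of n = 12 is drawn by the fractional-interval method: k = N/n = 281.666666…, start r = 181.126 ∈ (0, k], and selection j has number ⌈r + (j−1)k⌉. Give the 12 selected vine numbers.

j=1: r + 0k = 181.126 → ⌈·⌉ = 182
j=2: r + 1k = 462.792666… → ⌈·⌉ = 463
j=3: r + 2k = 744.459333… → ⌈·⌉ = 745
j=4: r + 3k = 1026.126 → ⌈·⌉ = 1027
j=5: r + 4k = 1307.792666… → ⌈·⌉ = 1308
j=6: r + 5k = 1589.459333… → ⌈·⌉ = 1590
j=7: r + 6k = 1871.126 → ⌈·⌉ = 1872
j=8: r + 7k = 2152.792666… → ⌈·⌉ = 2153
j=9: r + 8k = 2434.459333… → ⌈·⌉ = 2435
j=10: r + 9k = 2716.126 → ⌈·⌉ = 2717
j=11: r + 10k = 2997.792666… → ⌈·⌉ = 2998
j=12: r + 11k = 3279.459333… → ⌈·⌉ = 3280

182, 463, 745, 1027, 1308, 1590, 1872, 2153, 2435, 2717, 2998, 3280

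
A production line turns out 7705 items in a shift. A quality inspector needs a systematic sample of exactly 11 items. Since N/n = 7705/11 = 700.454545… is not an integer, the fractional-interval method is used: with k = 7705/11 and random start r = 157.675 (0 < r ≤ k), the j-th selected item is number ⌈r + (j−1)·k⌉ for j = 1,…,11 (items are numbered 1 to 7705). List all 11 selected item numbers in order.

158, 859, 1559, 2260, 2960, 3660, 4361, 5061, 5762, 6462, 7163

j=1: r + 0k = 157.675 → ⌈·⌉ = 158
j=2: r + 1k = 858.129545… → ⌈·⌉ = 859
j=3: r + 2k = 1558.584090… → ⌈·⌉ = 1559
j=4: r + 3k = 2259.038636… → ⌈·⌉ = 2260
j=5: r + 4k = 2959.493181… → ⌈·⌉ = 2960
j=6: r + 5k = 3659.947727… → ⌈·⌉ = 3660
j=7: r + 6k = 4360.402272… → ⌈·⌉ = 4361
j=8: r + 7k = 5060.856818… → ⌈·⌉ = 5061
j=9: r + 8k = 5761.311363… → ⌈·⌉ = 5762
j=10: r + 9k = 6461.765909… → ⌈·⌉ = 6462
j=11: r + 10k = 7162.220454… → ⌈·⌉ = 7163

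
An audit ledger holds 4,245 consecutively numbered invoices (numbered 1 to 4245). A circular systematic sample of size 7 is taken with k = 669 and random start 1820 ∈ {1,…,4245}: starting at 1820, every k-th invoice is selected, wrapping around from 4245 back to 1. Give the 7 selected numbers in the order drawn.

1820, 2489, 3158, 3827, 251, 920, 1589

Selection 1: 1820
Selection 2: 1820 + 669 = 2489
Selection 3: 2489 + 669 = 3158
Selection 4: 3158 + 669 = 3827
Selection 5: 3827 + 669 = 4496 → 4496 − 4245 = 251
Selection 6: 251 + 669 = 920
Selection 7: 920 + 669 = 1589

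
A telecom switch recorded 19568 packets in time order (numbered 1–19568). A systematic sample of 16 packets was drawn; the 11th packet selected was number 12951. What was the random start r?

k = 19568/16 = 1223
r = 12951 − (11−1)×1223 = 12951 − 12230 = 721

721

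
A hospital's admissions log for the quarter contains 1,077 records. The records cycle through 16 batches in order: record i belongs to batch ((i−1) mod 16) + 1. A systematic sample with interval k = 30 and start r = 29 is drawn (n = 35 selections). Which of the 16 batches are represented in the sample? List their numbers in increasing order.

1, 3, 5, 7, 9, 11, 13, 15

Consecutive selections differ by k = 30, so their batch numbers differ by 30 mod 16 = 14.
gcd(30, 16) = 2, so the sample visits 16/2 = 8 distinct residues mod 16.
Start 29 is batch 13; the batches hit are 1, 3, 5, 7, 9, 11, 13, 15.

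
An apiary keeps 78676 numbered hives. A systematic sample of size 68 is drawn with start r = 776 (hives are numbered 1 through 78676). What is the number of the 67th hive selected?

k = 78676/68 = 1157
67th selection = r + (67−1)·k = 776 + 66×1157 = 776 + 76362 = 77138

77138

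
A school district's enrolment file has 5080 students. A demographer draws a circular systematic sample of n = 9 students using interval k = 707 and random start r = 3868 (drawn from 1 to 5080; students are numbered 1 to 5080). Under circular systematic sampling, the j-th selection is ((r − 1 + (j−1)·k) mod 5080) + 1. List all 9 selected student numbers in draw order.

3868, 4575, 202, 909, 1616, 2323, 3030, 3737, 4444

Selection 1: 3868
Selection 2: 3868 + 707 = 4575
Selection 3: 4575 + 707 = 5282 → 5282 − 5080 = 202
Selection 4: 202 + 707 = 909
Selection 5: 909 + 707 = 1616
Selection 6: 1616 + 707 = 2323
Selection 7: 2323 + 707 = 3030
Selection 8: 3030 + 707 = 3737
Selection 9: 3737 + 707 = 4444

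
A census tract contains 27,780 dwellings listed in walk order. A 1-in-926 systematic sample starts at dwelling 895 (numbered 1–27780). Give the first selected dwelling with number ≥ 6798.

7377

k = 926
Steps past start: ⌈(6798 − 895)/926⌉ = ⌈5903/926⌉ = 7
Selected dwelling: 895 + 7×926 = 7377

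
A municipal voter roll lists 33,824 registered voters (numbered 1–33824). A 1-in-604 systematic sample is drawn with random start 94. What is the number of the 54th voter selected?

32106

k = 604
54th selection = r + (54−1)·k = 94 + 53×604 = 94 + 32012 = 32106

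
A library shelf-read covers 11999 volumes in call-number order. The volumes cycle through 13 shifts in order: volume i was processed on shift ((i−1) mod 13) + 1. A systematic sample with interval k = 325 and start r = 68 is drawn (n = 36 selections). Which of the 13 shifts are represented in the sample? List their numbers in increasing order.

3

Consecutive selections differ by k = 325, so their shift numbers differ by 325 mod 13 = 0.
gcd(325, 13) = 13, so the sample visits 13/13 = 1 distinct residues mod 13.
Start 68 is shift 3; the shifts hit are 3.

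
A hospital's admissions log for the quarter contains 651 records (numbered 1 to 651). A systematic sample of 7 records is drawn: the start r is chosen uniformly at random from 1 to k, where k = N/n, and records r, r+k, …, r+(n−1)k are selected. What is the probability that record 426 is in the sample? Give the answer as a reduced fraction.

k = 651/7 = 93.
Record 426 is selected iff r ≡ 426 (mod 93); exactly one such r in {1,…,93}.
Inclusion probability = 1/93.

1/93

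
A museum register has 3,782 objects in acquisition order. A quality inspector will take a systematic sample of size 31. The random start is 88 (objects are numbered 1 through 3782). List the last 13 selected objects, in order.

2284, 2406, 2528, 2650, 2772, 2894, 3016, 3138, 3260, 3382, 3504, 3626, 3748

k = N/n = 3782/31 = 122
19th selection = 88 + 18×122 = 2284
20th: 2284 + 122 = 2406
21st: 2406 + 122 = 2528
22nd: 2528 + 122 = 2650
23rd: 2650 + 122 = 2772
24th: 2772 + 122 = 2894
25th: 2894 + 122 = 3016
26th: 3016 + 122 = 3138
27th: 3138 + 122 = 3260
28th: 3260 + 122 = 3382
29th: 3382 + 122 = 3504
30th: 3504 + 122 = 3626
31st: 3626 + 122 = 3748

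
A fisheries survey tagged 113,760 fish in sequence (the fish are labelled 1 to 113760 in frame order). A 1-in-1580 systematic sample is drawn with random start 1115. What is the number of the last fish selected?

113295

k = 1580
72nd selection = r + (72−1)·k = 1115 + 71×1580 = 1115 + 112180 = 113295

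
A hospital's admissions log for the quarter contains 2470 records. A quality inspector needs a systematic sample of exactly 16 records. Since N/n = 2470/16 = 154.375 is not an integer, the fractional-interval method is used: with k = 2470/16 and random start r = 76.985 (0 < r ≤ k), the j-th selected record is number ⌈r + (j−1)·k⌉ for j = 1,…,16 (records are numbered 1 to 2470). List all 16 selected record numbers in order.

77, 232, 386, 541, 695, 849, 1004, 1158, 1312, 1467, 1621, 1776, 1930, 2084, 2239, 2393

j=1: r + 0k = 76.985 → ⌈·⌉ = 77
j=2: r + 1k = 231.36 → ⌈·⌉ = 232
j=3: r + 2k = 385.735 → ⌈·⌉ = 386
j=4: r + 3k = 540.11 → ⌈·⌉ = 541
j=5: r + 4k = 694.485 → ⌈·⌉ = 695
j=6: r + 5k = 848.86 → ⌈·⌉ = 849
j=7: r + 6k = 1003.235 → ⌈·⌉ = 1004
j=8: r + 7k = 1157.61 → ⌈·⌉ = 1158
j=9: r + 8k = 1311.985 → ⌈·⌉ = 1312
j=10: r + 9k = 1466.36 → ⌈·⌉ = 1467
j=11: r + 10k = 1620.735 → ⌈·⌉ = 1621
j=12: r + 11k = 1775.11 → ⌈·⌉ = 1776
j=13: r + 12k = 1929.485 → ⌈·⌉ = 1930
j=14: r + 13k = 2083.86 → ⌈·⌉ = 2084
j=15: r + 14k = 2238.235 → ⌈·⌉ = 2239
j=16: r + 15k = 2392.61 → ⌈·⌉ = 2393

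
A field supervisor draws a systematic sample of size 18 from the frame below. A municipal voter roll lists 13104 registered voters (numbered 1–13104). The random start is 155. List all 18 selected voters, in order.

k = N/n = 13104/18 = 728
voter 1: 155
voter 2: 155 + 728 = 883
voter 3: 883 + 728 = 1611
voter 4: 1611 + 728 = 2339
voter 5: 2339 + 728 = 3067
voter 6: 3067 + 728 = 3795
voter 7: 3795 + 728 = 4523
voter 8: 4523 + 728 = 5251
voter 9: 5251 + 728 = 5979
voter 10: 5979 + 728 = 6707
voter 11: 6707 + 728 = 7435
voter 12: 7435 + 728 = 8163
voter 13: 8163 + 728 = 8891
voter 14: 8891 + 728 = 9619
voter 15: 9619 + 728 = 10347
voter 16: 10347 + 728 = 11075
voter 17: 11075 + 728 = 11803
voter 18: 11803 + 728 = 12531

155, 883, 1611, 2339, 3067, 3795, 4523, 5251, 5979, 6707, 7435, 8163, 8891, 9619, 10347, 11075, 11803, 12531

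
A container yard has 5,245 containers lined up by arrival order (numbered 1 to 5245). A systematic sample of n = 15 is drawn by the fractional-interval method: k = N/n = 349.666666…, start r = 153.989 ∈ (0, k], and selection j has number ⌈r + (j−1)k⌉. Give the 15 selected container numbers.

j=1: r + 0k = 153.989 → ⌈·⌉ = 154
j=2: r + 1k = 503.655666… → ⌈·⌉ = 504
j=3: r + 2k = 853.322333… → ⌈·⌉ = 854
j=4: r + 3k = 1202.989 → ⌈·⌉ = 1203
j=5: r + 4k = 1552.655666… → ⌈·⌉ = 1553
j=6: r + 5k = 1902.322333… → ⌈·⌉ = 1903
j=7: r + 6k = 2251.989 → ⌈·⌉ = 2252
j=8: r + 7k = 2601.655666… → ⌈·⌉ = 2602
j=9: r + 8k = 2951.322333… → ⌈·⌉ = 2952
j=10: r + 9k = 3300.989 → ⌈·⌉ = 3301
j=11: r + 10k = 3650.655666… → ⌈·⌉ = 3651
j=12: r + 11k = 4000.322333… → ⌈·⌉ = 4001
j=13: r + 12k = 4349.989 → ⌈·⌉ = 4350
j=14: r + 13k = 4699.655666… → ⌈·⌉ = 4700
j=15: r + 14k = 5049.322333… → ⌈·⌉ = 5050

154, 504, 854, 1203, 1553, 1903, 2252, 2602, 2952, 3301, 3651, 4001, 4350, 4700, 5050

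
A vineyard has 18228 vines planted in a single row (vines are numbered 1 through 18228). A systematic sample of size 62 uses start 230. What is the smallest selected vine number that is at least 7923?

8168

k = 18228/62 = 294
Steps past start: ⌈(7923 − 230)/294⌉ = ⌈7693/294⌉ = 27
Selected vine: 230 + 27×294 = 8168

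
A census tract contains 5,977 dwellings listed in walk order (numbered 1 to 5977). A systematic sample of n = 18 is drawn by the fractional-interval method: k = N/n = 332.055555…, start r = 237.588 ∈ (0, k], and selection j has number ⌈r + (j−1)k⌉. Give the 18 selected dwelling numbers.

238, 570, 902, 1234, 1566, 1898, 2230, 2562, 2895, 3227, 3559, 3891, 4223, 4555, 4887, 5219, 5551, 5883

j=1: r + 0k = 237.588 → ⌈·⌉ = 238
j=2: r + 1k = 569.643555… → ⌈·⌉ = 570
j=3: r + 2k = 901.699111… → ⌈·⌉ = 902
j=4: r + 3k = 1233.754666… → ⌈·⌉ = 1234
j=5: r + 4k = 1565.810222… → ⌈·⌉ = 1566
j=6: r + 5k = 1897.865777… → ⌈·⌉ = 1898
j=7: r + 6k = 2229.921333… → ⌈·⌉ = 2230
j=8: r + 7k = 2561.976888… → ⌈·⌉ = 2562
j=9: r + 8k = 2894.032444… → ⌈·⌉ = 2895
j=10: r + 9k = 3226.088 → ⌈·⌉ = 3227
j=11: r + 10k = 3558.143555… → ⌈·⌉ = 3559
j=12: r + 11k = 3890.199111… → ⌈·⌉ = 3891
j=13: r + 12k = 4222.254666… → ⌈·⌉ = 4223
j=14: r + 13k = 4554.310222… → ⌈·⌉ = 4555
j=15: r + 14k = 4886.365777… → ⌈·⌉ = 4887
j=16: r + 15k = 5218.421333… → ⌈·⌉ = 5219
j=17: r + 16k = 5550.476888… → ⌈·⌉ = 5551
j=18: r + 17k = 5882.532444… → ⌈·⌉ = 5883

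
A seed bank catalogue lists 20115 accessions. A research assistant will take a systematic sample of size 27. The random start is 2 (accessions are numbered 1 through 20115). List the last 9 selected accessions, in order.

13412, 14157, 14902, 15647, 16392, 17137, 17882, 18627, 19372

k = N/n = 20115/27 = 745
19th selection = 2 + 18×745 = 13412
20th: 13412 + 745 = 14157
21st: 14157 + 745 = 14902
22nd: 14902 + 745 = 15647
23rd: 15647 + 745 = 16392
24th: 16392 + 745 = 17137
25th: 17137 + 745 = 17882
26th: 17882 + 745 = 18627
27th: 18627 + 745 = 19372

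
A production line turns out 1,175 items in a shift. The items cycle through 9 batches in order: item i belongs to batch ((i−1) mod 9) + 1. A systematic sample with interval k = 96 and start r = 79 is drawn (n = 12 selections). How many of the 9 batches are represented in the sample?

3

Consecutive selections differ by k = 96, so their batch numbers differ by 96 mod 9 = 6.
gcd(96, 9) = 3, so the sample visits 9/3 = 3 distinct residues mod 9.
Start 79 is batch 7; the batches hit are 1, 4, 7.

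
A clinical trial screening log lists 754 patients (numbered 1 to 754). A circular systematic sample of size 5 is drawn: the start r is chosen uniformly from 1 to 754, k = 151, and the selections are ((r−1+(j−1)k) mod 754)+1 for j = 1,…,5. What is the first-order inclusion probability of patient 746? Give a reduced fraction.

For each position j, as r ranges over 1…754 the j-th selection hits every patient exactly once, so patient 746 is selected for exactly 5 of the 754 starts.
Inclusion probability = 5/754.

5/754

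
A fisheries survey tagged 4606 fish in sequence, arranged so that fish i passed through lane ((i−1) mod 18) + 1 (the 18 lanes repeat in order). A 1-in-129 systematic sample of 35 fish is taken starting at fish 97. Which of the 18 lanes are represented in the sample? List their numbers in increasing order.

Consecutive selections differ by k = 129, so their lane numbers differ by 129 mod 18 = 3.
gcd(129, 18) = 3, so the sample visits 18/3 = 6 distinct residues mod 18.
Start 97 is lane 7; the lanes hit are 1, 4, 7, 10, 13, 16.

1, 4, 7, 10, 13, 16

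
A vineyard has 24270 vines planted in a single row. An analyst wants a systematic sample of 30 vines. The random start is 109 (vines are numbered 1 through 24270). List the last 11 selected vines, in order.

15480, 16289, 17098, 17907, 18716, 19525, 20334, 21143, 21952, 22761, 23570

k = N/n = 24270/30 = 809
20th selection = 109 + 19×809 = 15480
21st: 15480 + 809 = 16289
22nd: 16289 + 809 = 17098
23rd: 17098 + 809 = 17907
24th: 17907 + 809 = 18716
25th: 18716 + 809 = 19525
26th: 19525 + 809 = 20334
27th: 20334 + 809 = 21143
28th: 21143 + 809 = 21952
29th: 21952 + 809 = 22761
30th: 22761 + 809 = 23570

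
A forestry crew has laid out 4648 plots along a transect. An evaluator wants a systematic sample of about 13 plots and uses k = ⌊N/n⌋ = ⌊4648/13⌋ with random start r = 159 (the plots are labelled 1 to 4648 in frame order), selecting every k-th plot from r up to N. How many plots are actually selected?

k = ⌊4648/13⌋ = 357
Achieved size = ⌊(4648 − 159)/357⌋ + 1 = ⌊4489/357⌋ + 1 = 12 + 1 = 13
(last selection: 159 + 12×357 = 4443 ≤ 4648; next would be 4800 > 4648)

13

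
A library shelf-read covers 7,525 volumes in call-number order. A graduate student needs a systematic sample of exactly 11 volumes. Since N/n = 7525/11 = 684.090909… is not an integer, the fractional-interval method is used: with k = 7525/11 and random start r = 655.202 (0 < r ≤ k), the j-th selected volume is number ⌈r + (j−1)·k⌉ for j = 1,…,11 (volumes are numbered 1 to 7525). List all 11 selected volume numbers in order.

656, 1340, 2024, 2708, 3392, 4076, 4760, 5444, 6128, 6813, 7497

j=1: r + 0k = 655.202 → ⌈·⌉ = 656
j=2: r + 1k = 1339.292909… → ⌈·⌉ = 1340
j=3: r + 2k = 2023.383818… → ⌈·⌉ = 2024
j=4: r + 3k = 2707.474727… → ⌈·⌉ = 2708
j=5: r + 4k = 3391.565636… → ⌈·⌉ = 3392
j=6: r + 5k = 4075.656545… → ⌈·⌉ = 4076
j=7: r + 6k = 4759.747454… → ⌈·⌉ = 4760
j=8: r + 7k = 5443.838363… → ⌈·⌉ = 5444
j=9: r + 8k = 6127.929272… → ⌈·⌉ = 6128
j=10: r + 9k = 6812.020181… → ⌈·⌉ = 6813
j=11: r + 10k = 7496.111090… → ⌈·⌉ = 7497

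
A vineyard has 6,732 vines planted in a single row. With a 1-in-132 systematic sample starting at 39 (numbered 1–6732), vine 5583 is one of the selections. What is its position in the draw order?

k = 132
position = (5583 − 39)/132 + 1 = 5544/132 + 1 = 42 + 1 = 43

43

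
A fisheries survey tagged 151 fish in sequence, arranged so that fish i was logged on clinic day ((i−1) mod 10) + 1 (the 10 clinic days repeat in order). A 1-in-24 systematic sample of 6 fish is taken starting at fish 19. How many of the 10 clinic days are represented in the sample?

Consecutive selections differ by k = 24, so their clinic day numbers differ by 24 mod 10 = 4.
gcd(24, 10) = 2, so the sample visits 10/2 = 5 distinct residues mod 10.
Start 19 is clinic day 9; the clinic days hit are 1, 3, 5, 7, 9.

5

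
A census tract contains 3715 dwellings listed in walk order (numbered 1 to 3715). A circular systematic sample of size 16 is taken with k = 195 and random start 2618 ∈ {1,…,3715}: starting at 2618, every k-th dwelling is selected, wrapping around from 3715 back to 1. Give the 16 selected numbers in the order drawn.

2618, 2813, 3008, 3203, 3398, 3593, 73, 268, 463, 658, 853, 1048, 1243, 1438, 1633, 1828

Selection 1: 2618
Selection 2: 2618 + 195 = 2813
Selection 3: 2813 + 195 = 3008
Selection 4: 3008 + 195 = 3203
Selection 5: 3203 + 195 = 3398
Selection 6: 3398 + 195 = 3593
Selection 7: 3593 + 195 = 3788 → 3788 − 3715 = 73
Selection 8: 73 + 195 = 268
Selection 9: 268 + 195 = 463
Selection 10: 463 + 195 = 658
Selection 11: 658 + 195 = 853
Selection 12: 853 + 195 = 1048
Selection 13: 1048 + 195 = 1243
Selection 14: 1243 + 195 = 1438
Selection 15: 1438 + 195 = 1633
Selection 16: 1633 + 195 = 1828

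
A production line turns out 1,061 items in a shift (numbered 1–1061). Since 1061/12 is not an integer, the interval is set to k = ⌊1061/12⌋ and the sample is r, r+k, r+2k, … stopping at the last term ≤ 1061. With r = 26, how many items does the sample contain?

k = ⌊1061/12⌋ = 88
Achieved size = ⌊(1061 − 26)/88⌋ + 1 = ⌊1035/88⌋ + 1 = 11 + 1 = 12
(last selection: 26 + 11×88 = 994 ≤ 1061; next would be 1082 > 1061)

12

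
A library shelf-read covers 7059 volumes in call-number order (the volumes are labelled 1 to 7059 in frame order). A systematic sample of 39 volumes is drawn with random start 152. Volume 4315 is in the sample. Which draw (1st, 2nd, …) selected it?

24

k = 7059/39 = 181
position = (4315 − 152)/181 + 1 = 4163/181 + 1 = 23 + 1 = 24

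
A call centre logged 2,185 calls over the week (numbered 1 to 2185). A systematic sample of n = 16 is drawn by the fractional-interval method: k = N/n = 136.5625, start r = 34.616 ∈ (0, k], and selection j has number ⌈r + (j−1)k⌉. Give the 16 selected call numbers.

j=1: r + 0k = 34.616 → ⌈·⌉ = 35
j=2: r + 1k = 171.1785 → ⌈·⌉ = 172
j=3: r + 2k = 307.741 → ⌈·⌉ = 308
j=4: r + 3k = 444.3035 → ⌈·⌉ = 445
j=5: r + 4k = 580.866 → ⌈·⌉ = 581
j=6: r + 5k = 717.4285 → ⌈·⌉ = 718
j=7: r + 6k = 853.991 → ⌈·⌉ = 854
j=8: r + 7k = 990.5535 → ⌈·⌉ = 991
j=9: r + 8k = 1127.116 → ⌈·⌉ = 1128
j=10: r + 9k = 1263.6785 → ⌈·⌉ = 1264
j=11: r + 10k = 1400.241 → ⌈·⌉ = 1401
j=12: r + 11k = 1536.8035 → ⌈·⌉ = 1537
j=13: r + 12k = 1673.366 → ⌈·⌉ = 1674
j=14: r + 13k = 1809.9285 → ⌈·⌉ = 1810
j=15: r + 14k = 1946.491 → ⌈·⌉ = 1947
j=16: r + 15k = 2083.0535 → ⌈·⌉ = 2084

35, 172, 308, 445, 581, 718, 854, 991, 1128, 1264, 1401, 1537, 1674, 1810, 1947, 2084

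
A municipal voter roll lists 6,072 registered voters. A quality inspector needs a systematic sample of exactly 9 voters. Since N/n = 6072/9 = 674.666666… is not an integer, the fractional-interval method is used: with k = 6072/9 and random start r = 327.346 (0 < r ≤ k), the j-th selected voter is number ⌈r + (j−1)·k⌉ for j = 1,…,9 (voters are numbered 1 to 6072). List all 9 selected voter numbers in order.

j=1: r + 0k = 327.346 → ⌈·⌉ = 328
j=2: r + 1k = 1002.012666… → ⌈·⌉ = 1003
j=3: r + 2k = 1676.679333… → ⌈·⌉ = 1677
j=4: r + 3k = 2351.346 → ⌈·⌉ = 2352
j=5: r + 4k = 3026.012666… → ⌈·⌉ = 3027
j=6: r + 5k = 3700.679333… → ⌈·⌉ = 3701
j=7: r + 6k = 4375.346 → ⌈·⌉ = 4376
j=8: r + 7k = 5050.012666… → ⌈·⌉ = 5051
j=9: r + 8k = 5724.679333… → ⌈·⌉ = 5725

328, 1003, 1677, 2352, 3027, 3701, 4376, 5051, 5725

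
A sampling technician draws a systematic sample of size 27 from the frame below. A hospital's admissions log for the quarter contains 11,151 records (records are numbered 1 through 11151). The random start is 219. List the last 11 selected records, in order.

6827, 7240, 7653, 8066, 8479, 8892, 9305, 9718, 10131, 10544, 10957

k = N/n = 11151/27 = 413
17th selection = 219 + 16×413 = 6827
18th: 6827 + 413 = 7240
19th: 7240 + 413 = 7653
20th: 7653 + 413 = 8066
21st: 8066 + 413 = 8479
22nd: 8479 + 413 = 8892
23rd: 8892 + 413 = 9305
24th: 9305 + 413 = 9718
25th: 9718 + 413 = 10131
26th: 10131 + 413 = 10544
27th: 10544 + 413 = 10957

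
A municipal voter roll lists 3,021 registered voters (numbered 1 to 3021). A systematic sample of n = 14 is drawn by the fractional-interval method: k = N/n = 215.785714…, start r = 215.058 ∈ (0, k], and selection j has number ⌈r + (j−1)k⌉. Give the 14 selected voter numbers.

216, 431, 647, 863, 1079, 1294, 1510, 1726, 1942, 2158, 2373, 2589, 2805, 3021

j=1: r + 0k = 215.058 → ⌈·⌉ = 216
j=2: r + 1k = 430.843714… → ⌈·⌉ = 431
j=3: r + 2k = 646.629428… → ⌈·⌉ = 647
j=4: r + 3k = 862.415142… → ⌈·⌉ = 863
j=5: r + 4k = 1078.200857… → ⌈·⌉ = 1079
j=6: r + 5k = 1293.986571… → ⌈·⌉ = 1294
j=7: r + 6k = 1509.772285… → ⌈·⌉ = 1510
j=8: r + 7k = 1725.558 → ⌈·⌉ = 1726
j=9: r + 8k = 1941.343714… → ⌈·⌉ = 1942
j=10: r + 9k = 2157.129428… → ⌈·⌉ = 2158
j=11: r + 10k = 2372.915142… → ⌈·⌉ = 2373
j=12: r + 11k = 2588.700857… → ⌈·⌉ = 2589
j=13: r + 12k = 2804.486571… → ⌈·⌉ = 2805
j=14: r + 13k = 3020.272285… → ⌈·⌉ = 3021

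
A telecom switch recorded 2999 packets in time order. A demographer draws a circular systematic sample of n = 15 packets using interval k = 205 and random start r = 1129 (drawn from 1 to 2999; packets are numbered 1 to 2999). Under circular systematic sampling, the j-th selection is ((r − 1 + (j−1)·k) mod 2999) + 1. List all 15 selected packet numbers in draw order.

Selection 1: 1129
Selection 2: 1129 + 205 = 1334
Selection 3: 1334 + 205 = 1539
Selection 4: 1539 + 205 = 1744
Selection 5: 1744 + 205 = 1949
Selection 6: 1949 + 205 = 2154
Selection 7: 2154 + 205 = 2359
Selection 8: 2359 + 205 = 2564
Selection 9: 2564 + 205 = 2769
Selection 10: 2769 + 205 = 2974
Selection 11: 2974 + 205 = 3179 → 3179 − 2999 = 180
Selection 12: 180 + 205 = 385
Selection 13: 385 + 205 = 590
Selection 14: 590 + 205 = 795
Selection 15: 795 + 205 = 1000

1129, 1334, 1539, 1744, 1949, 2154, 2359, 2564, 2769, 2974, 180, 385, 590, 795, 1000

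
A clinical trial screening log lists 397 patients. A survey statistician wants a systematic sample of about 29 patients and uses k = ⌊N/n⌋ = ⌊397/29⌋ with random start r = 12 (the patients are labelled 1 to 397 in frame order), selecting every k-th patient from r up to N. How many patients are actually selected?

k = ⌊397/29⌋ = 13
Achieved size = ⌊(397 − 12)/13⌋ + 1 = ⌊385/13⌋ + 1 = 29 + 1 = 30
(last selection: 12 + 29×13 = 389 ≤ 397; next would be 402 > 397)

30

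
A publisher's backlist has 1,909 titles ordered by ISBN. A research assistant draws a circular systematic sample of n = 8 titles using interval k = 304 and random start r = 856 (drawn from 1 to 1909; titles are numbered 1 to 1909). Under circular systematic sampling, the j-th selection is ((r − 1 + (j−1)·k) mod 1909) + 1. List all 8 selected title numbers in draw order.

Selection 1: 856
Selection 2: 856 + 304 = 1160
Selection 3: 1160 + 304 = 1464
Selection 4: 1464 + 304 = 1768
Selection 5: 1768 + 304 = 2072 → 2072 − 1909 = 163
Selection 6: 163 + 304 = 467
Selection 7: 467 + 304 = 771
Selection 8: 771 + 304 = 1075

856, 1160, 1464, 1768, 163, 467, 771, 1075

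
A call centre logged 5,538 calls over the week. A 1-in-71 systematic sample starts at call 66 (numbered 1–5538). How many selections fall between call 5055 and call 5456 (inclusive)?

5

k = 71
First selection ≥ 5055: 66 + ⌈(5055−66)/71⌉·71 = 66 + 71×71 = 5107
Last selection ≤ 5456: 66 + ⌊(5456−66)/71⌋·71 = 66 + 75×71 = 5391
Count = 75 − 71 + 1 = 5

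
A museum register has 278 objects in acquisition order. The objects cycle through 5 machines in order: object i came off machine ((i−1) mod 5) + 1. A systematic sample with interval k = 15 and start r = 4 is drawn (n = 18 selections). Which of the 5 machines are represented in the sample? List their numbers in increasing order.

Consecutive selections differ by k = 15, so their machine numbers differ by 15 mod 5 = 0.
gcd(15, 5) = 5, so the sample visits 5/5 = 1 distinct residues mod 5.
Start 4 is machine 4; the machines hit are 4.

4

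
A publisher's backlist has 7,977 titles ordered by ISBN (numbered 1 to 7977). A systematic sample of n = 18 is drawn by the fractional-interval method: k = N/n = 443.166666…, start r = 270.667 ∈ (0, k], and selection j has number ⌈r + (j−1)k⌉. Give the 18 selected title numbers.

j=1: r + 0k = 270.667 → ⌈·⌉ = 271
j=2: r + 1k = 713.833666… → ⌈·⌉ = 714
j=3: r + 2k = 1157.000333… → ⌈·⌉ = 1158
j=4: r + 3k = 1600.167 → ⌈·⌉ = 1601
j=5: r + 4k = 2043.333666… → ⌈·⌉ = 2044
j=6: r + 5k = 2486.500333… → ⌈·⌉ = 2487
j=7: r + 6k = 2929.667 → ⌈·⌉ = 2930
j=8: r + 7k = 3372.833666… → ⌈·⌉ = 3373
j=9: r + 8k = 3816.000333… → ⌈·⌉ = 3817
j=10: r + 9k = 4259.167 → ⌈·⌉ = 4260
j=11: r + 10k = 4702.333666… → ⌈·⌉ = 4703
j=12: r + 11k = 5145.500333… → ⌈·⌉ = 5146
j=13: r + 12k = 5588.667 → ⌈·⌉ = 5589
j=14: r + 13k = 6031.833666… → ⌈·⌉ = 6032
j=15: r + 14k = 6475.000333… → ⌈·⌉ = 6476
j=16: r + 15k = 6918.167 → ⌈·⌉ = 6919
j=17: r + 16k = 7361.333666… → ⌈·⌉ = 7362
j=18: r + 17k = 7804.500333… → ⌈·⌉ = 7805

271, 714, 1158, 1601, 2044, 2487, 2930, 3373, 3817, 4260, 4703, 5146, 5589, 6032, 6476, 6919, 7362, 7805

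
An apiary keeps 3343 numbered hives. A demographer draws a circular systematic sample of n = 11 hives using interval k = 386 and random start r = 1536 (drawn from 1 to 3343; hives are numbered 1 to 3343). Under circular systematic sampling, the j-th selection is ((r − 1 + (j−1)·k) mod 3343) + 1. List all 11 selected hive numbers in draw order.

1536, 1922, 2308, 2694, 3080, 123, 509, 895, 1281, 1667, 2053

Selection 1: 1536
Selection 2: 1536 + 386 = 1922
Selection 3: 1922 + 386 = 2308
Selection 4: 2308 + 386 = 2694
Selection 5: 2694 + 386 = 3080
Selection 6: 3080 + 386 = 3466 → 3466 − 3343 = 123
Selection 7: 123 + 386 = 509
Selection 8: 509 + 386 = 895
Selection 9: 895 + 386 = 1281
Selection 10: 1281 + 386 = 1667
Selection 11: 1667 + 386 = 2053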